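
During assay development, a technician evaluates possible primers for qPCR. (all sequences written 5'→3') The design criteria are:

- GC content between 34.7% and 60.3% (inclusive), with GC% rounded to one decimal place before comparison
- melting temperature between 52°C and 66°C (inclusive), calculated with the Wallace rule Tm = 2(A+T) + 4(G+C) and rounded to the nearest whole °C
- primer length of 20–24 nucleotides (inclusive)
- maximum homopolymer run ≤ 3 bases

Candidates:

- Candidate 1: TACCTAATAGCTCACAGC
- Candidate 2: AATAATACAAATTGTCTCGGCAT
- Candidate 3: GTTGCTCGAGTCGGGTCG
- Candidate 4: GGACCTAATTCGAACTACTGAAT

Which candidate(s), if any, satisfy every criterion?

Candidate 4 only.

Candidate 1 (18 nt, A=6 T=4 G=2 C=6): GC 8/18 = 44.4% ✓; Tm = 2·10 + 4·8 = 52°C ✓; length 18, outside 20–24 ✗; longest run = 2 ✓ — fails.
Candidate 2 (23 nt, A=9 T=7 G=3 C=4): GC 7/23 = 30.4%, outside 34.7–60.3% ✗; Tm = 2·16 + 4·7 = 60°C ✓; length 23 ✓; longest run = 3 ✓ — fails.
Candidate 3 (18 nt, A=1 T=5 G=8 C=4): GC 12/18 = 66.7%, outside 34.7–60.3% ✗; Tm = 2·6 + 4·12 = 60°C ✓; length 18, outside 20–24 ✗; longest run = 3 ✓ — fails.
Candidate 4 (23 nt, A=8 T=6 G=4 C=5): GC 9/23 = 39.1% ✓; Tm = 2·14 + 4·9 = 64°C ✓; length 23 ✓; longest run = 2 ✓ — passes.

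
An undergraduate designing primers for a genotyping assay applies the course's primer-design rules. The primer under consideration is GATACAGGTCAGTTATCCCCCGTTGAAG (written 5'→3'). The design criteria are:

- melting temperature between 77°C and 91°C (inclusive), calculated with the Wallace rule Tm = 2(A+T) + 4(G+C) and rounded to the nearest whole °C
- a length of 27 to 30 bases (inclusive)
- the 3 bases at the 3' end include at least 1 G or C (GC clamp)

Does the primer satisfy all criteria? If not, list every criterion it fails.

Meets all criteria.

Base counts: A=7, T=7, G=7, C=7 (length 28).
Tm: Tm = 2·14 + 4·14 = 84°C ✓
length: length 28 ✓
GC clamp: 3' end AAG has 1 G/C ✓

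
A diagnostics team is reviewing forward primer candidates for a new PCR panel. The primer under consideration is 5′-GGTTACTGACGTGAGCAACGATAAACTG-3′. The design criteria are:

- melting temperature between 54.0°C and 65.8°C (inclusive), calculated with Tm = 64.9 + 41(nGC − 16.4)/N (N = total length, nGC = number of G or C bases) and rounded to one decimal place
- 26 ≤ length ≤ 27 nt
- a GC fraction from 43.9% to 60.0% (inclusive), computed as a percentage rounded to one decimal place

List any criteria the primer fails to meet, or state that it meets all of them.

Base counts: A=9, T=6, G=8, C=5 (length 28).
Tm: Tm = 64.9 + 41·(13 − 16.4)/28 = 59.9°C ✓
length: length 28, outside 26–27 ✗
GC content: GC 13/28 = 46.4% ✓

Fails: length.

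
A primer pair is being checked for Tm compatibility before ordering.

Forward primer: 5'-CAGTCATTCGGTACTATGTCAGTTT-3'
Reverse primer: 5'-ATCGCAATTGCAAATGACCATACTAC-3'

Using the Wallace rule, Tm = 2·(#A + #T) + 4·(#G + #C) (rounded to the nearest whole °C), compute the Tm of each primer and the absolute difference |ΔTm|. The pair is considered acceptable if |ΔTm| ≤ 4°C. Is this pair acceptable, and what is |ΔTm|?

|ΔTm| = 2°C; the pair is acceptable.

Forward: A=5 T=10 G=5 C=5 → Tm = 2·15 + 4·10 = 70°C.
Reverse: A=10 T=6 G=3 C=7 → Tm = 2·16 + 4·10 = 72°C.
|ΔTm| = |70 − 72| = 2°C, ≤ 4°C.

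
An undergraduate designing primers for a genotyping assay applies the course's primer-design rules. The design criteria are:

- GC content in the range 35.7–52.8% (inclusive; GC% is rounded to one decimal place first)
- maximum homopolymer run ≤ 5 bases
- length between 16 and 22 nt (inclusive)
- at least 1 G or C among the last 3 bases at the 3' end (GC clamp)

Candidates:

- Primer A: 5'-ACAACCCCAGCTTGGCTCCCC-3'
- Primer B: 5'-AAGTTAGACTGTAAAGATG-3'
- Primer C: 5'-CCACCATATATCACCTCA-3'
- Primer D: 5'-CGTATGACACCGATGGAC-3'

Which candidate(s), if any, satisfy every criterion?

Primer C only.

Primer A (21 nt, A=4 T=3 G=3 C=11): GC 14/21 = 66.7%, outside 35.7–52.8% ✗; longest run = 4 ✓; length 21 ✓; 3' end CCC has 3 G/C ✓ — fails.
Primer B (19 nt, A=8 T=5 G=5 C=1): GC 6/19 = 31.6%, outside 35.7–52.8% ✗; longest run = 3 ✓; length 19 ✓; 3' end ATG has 1 G/C ✓ — fails.
Primer C (18 nt, A=6 T=4 G=0 C=8): GC 8/18 = 44.4% ✓; longest run = 2 ✓; length 18 ✓; 3' end TCA has 1 G/C ✓ — passes.
Primer D (18 nt, A=5 T=3 G=5 C=5): GC 10/18 = 55.6%, outside 35.7–52.8% ✗; longest run = 2 ✓; length 18 ✓; 3' end GAC has 2 G/C ✓ — fails.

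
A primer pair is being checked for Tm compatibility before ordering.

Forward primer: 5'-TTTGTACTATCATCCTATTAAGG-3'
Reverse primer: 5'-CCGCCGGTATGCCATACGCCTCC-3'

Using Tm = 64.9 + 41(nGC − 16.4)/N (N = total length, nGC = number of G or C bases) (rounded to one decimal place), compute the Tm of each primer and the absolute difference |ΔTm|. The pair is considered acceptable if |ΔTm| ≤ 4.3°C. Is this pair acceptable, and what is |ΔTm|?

Forward: G+C = 7, N = 23 → Tm = 64.9 + 41·(7 − 16.4)/23 = 48.1°C.
Reverse: G+C = 16, N = 23 → Tm = 64.9 + 41·(16 − 16.4)/23 = 64.2°C.
|ΔTm| = |48.1 − 64.2| = 16.1°C, > 4.3°C.

|ΔTm| = 16.1°C; the pair is not acceptable.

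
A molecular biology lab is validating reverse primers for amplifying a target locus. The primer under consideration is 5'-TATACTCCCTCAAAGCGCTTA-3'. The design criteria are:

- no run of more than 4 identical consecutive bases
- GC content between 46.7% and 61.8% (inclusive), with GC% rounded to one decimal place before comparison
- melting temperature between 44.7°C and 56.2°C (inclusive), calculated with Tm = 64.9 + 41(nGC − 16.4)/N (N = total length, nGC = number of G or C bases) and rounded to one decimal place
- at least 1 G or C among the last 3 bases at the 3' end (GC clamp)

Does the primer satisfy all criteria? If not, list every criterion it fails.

Base counts: A=6, T=6, G=2, C=7 (length 21).
homopolymer run: longest run = 3 ✓
GC content: GC 9/21 = 42.9%, outside 46.7–61.8% ✗
Tm: Tm = 64.9 + 41·(9 − 16.4)/21 = 50.5°C ✓
GC clamp: 3' end TTA has 0 G/C, need ≥1 ✗

Fails: GC content, GC clamp.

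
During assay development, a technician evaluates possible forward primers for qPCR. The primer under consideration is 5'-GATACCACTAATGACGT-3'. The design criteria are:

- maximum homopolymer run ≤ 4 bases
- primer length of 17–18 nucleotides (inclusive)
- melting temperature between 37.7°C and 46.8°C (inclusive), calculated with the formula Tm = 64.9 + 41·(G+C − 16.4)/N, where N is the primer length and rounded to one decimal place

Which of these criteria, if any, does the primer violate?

Base counts: A=6, T=4, G=3, C=4 (length 17).
homopolymer run: longest run = 2 ✓
length: length 17 ✓
Tm: Tm = 64.9 + 41·(7 − 16.4)/17 = 42.2°C ✓

Meets all criteria.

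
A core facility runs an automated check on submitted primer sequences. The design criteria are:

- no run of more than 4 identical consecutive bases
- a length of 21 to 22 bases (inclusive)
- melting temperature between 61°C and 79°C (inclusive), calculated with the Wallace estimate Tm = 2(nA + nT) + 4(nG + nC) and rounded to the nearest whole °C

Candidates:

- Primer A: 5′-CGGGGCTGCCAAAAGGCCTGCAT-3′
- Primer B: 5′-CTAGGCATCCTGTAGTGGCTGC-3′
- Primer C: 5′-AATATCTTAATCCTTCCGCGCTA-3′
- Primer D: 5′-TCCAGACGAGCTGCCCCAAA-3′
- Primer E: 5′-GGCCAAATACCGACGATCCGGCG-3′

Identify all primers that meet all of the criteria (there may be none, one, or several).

Primer A (23 nt, A=5 T=3 G=8 C=7): longest run = 4 ✓; length 23, outside 21–22 ✗; Tm = 2·8 + 4·15 = 76°C ✓ — fails.
Primer B (22 nt, A=3 T=6 G=7 C=6): longest run = 2 ✓; length 22 ✓; Tm = 2·9 + 4·13 = 70°C ✓ — passes.
Primer C (23 nt, A=6 T=8 G=2 C=7): longest run = 2 ✓; length 23, outside 21–22 ✗; Tm = 2·14 + 4·9 = 64°C ✓ — fails.
Primer D (20 nt, A=6 T=2 G=4 C=8): longest run = 4 ✓; length 20, outside 21–22 ✗; Tm = 2·8 + 4·12 = 64°C ✓ — fails.
Primer E (23 nt, A=6 T=2 G=7 C=8): longest run = 3 ✓; length 23, outside 21–22 ✗; Tm = 2·8 + 4·15 = 76°C ✓ — fails.

Primer B only.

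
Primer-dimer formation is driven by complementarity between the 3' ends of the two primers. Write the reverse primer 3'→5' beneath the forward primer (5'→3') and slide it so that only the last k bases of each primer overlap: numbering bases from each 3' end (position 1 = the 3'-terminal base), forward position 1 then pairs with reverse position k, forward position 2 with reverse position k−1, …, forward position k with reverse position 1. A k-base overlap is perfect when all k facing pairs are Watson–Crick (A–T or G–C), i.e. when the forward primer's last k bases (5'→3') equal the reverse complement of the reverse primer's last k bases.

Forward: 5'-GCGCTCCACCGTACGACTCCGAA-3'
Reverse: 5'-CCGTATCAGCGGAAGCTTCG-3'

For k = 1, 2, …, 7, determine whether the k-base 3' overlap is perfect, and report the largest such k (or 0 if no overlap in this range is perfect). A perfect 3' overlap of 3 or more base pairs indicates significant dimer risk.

Last 7 bases (5'→3') — forward …CTCCGAA, reverse …AGCTTCG.
Reverse complement of the reverse primer's last 7 bases: CGAAGCT; its first k bases are the reverse complement of the reverse primer's last k bases, so a perfect k-base overlap needs the forward primer's last k bases to equal them.
Comparing (forward last k vs required): k=1: A vs C ✗; k=2: AA vs CG ✗; k=3: GAA vs CGA ✗; k=4: CGAA vs CGAA ✓; k=5: CCGAA vs CGAAG ✗; k=6: TCCGAA vs CGAAGC ✗; k=7: CTCCGAA vs CGAAGCT ✗.
Only k = 4 is perfect, so the longest perfect 3' overlap is 4.

Longest perfect overlap: 4 complementary base pairs; significant dimer risk (threshold 3).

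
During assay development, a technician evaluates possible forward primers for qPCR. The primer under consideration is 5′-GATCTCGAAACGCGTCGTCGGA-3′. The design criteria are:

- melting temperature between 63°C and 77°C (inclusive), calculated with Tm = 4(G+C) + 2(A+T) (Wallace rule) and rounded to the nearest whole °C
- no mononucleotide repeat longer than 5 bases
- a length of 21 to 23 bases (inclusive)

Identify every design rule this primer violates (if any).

Base counts: A=5, T=4, G=7, C=6 (length 22).
Tm: Tm = 2·9 + 4·13 = 70°C ✓
homopolymer run: longest run = 3 ✓
length: length 22 ✓

Meets all criteria.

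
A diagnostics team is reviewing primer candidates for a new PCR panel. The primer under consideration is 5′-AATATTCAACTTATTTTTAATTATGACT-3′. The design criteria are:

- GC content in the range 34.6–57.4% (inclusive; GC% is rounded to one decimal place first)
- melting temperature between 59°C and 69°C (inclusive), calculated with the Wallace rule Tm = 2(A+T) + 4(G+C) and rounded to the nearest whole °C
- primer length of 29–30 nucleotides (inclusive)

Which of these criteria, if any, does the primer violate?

Fails: GC content, length.

Base counts: A=10, T=14, G=1, C=3 (length 28).
GC content: GC 4/28 = 14.3%, outside 34.6–57.4% ✗
Tm: Tm = 2·24 + 4·4 = 64°C ✓
length: length 28, outside 29–30 ✗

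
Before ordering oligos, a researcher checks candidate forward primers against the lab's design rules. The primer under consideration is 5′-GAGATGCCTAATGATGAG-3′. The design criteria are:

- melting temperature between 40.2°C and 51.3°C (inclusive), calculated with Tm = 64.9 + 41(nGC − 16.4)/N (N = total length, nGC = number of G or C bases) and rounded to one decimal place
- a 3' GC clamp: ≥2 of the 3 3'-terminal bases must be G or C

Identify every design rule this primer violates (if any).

Meets all criteria.

Base counts: A=6, T=4, G=6, C=2 (length 18).
Tm: Tm = 64.9 + 41·(8 − 16.4)/18 = 45.8°C ✓
GC clamp: 3' end GAG has 2 G/C ✓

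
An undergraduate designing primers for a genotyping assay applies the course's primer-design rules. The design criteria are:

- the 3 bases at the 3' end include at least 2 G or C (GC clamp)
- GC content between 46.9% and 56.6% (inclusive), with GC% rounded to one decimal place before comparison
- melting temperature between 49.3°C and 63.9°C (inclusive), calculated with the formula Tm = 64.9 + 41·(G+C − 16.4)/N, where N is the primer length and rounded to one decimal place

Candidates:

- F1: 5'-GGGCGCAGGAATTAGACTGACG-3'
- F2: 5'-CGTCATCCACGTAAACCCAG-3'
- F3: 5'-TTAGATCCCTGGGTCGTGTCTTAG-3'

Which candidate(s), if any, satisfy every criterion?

F1 (22 nt, A=6 T=3 G=9 C=4): 3' end ACG has 2 G/C ✓; GC 13/22 = 59.1%, outside 46.9–56.6% ✗; Tm = 64.9 + 41·(13 − 16.4)/22 = 58.6°C ✓ — fails.
F2 (20 nt, A=6 T=3 G=3 C=8): 3' end CAG has 2 G/C ✓; GC 11/20 = 55.0% ✓; Tm = 64.9 + 41·(11 − 16.4)/20 = 53.8°C ✓ — passes.
F3 (24 nt, A=3 T=9 G=7 C=5): 3' end TAG has 1 G/C, need ≥2 ✗; GC 12/24 = 50.0% ✓; Tm = 64.9 + 41·(12 − 16.4)/24 = 57.4°C ✓ — fails.

F2 only.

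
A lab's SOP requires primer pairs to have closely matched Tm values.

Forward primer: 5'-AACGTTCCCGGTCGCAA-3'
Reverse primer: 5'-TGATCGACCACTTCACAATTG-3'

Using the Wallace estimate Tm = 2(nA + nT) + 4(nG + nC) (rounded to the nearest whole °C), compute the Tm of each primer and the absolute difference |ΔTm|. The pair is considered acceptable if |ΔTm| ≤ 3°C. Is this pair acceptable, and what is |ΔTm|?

|ΔTm| = 6°C; the pair is not acceptable.

Forward: A=4 T=3 G=4 C=6 → Tm = 2·7 + 4·10 = 54°C.
Reverse: A=6 T=6 G=3 C=6 → Tm = 2·12 + 4·9 = 60°C.
|ΔTm| = |54 − 60| = 6°C, > 3°C.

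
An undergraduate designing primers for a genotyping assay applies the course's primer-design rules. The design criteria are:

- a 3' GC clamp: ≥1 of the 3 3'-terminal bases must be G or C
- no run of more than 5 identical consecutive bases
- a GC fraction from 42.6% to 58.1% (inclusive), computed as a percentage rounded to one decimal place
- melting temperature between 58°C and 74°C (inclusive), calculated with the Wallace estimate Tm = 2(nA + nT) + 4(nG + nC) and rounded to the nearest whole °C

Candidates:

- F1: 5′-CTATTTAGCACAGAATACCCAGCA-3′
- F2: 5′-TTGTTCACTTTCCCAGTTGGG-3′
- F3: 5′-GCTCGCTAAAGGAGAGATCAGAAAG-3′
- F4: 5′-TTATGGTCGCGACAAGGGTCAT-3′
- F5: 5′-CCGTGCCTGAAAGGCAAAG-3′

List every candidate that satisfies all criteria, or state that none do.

F1 (24 nt, A=9 T=5 G=3 C=7): 3' end GCA has 2 G/C ✓; longest run = 3 ✓; GC 10/24 = 41.7%, outside 42.6–58.1% ✗; Tm = 2·14 + 4·10 = 68°C ✓ — fails.
F2 (21 nt, A=2 T=9 G=5 C=5): 3' end GGG has 3 G/C ✓; longest run = 3 ✓; GC 10/21 = 47.6% ✓; Tm = 2·11 + 4·10 = 62°C ✓ — passes.
F3 (25 nt, A=10 T=3 G=8 C=4): 3' end AAG has 1 G/C ✓; longest run = 3 ✓; GC 12/25 = 48.0% ✓; Tm = 2·13 + 4·12 = 74°C ✓ — passes.
F4 (22 nt, A=5 T=6 G=7 C=4): 3' end CAT has 1 G/C ✓; longest run = 3 ✓; GC 11/22 = 50.0% ✓; Tm = 2·11 + 4·11 = 66°C ✓ — passes.
F5 (19 nt, A=6 T=2 G=6 C=5): 3' end AAG has 1 G/C ✓; longest run = 3 ✓; GC 11/19 = 57.9% ✓; Tm = 2·8 + 4·11 = 60°C ✓ — passes.

F2, F3, F4 and F5.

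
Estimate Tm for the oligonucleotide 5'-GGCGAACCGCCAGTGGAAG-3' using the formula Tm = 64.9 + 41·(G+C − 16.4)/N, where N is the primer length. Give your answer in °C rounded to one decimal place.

Base counts: A=5, T=1, G=8, C=5; G+C = 13, N = 19.
Tm = 64.9 + 41·(13 − 16.4)/19 = 64.9 + -139.40/19 = 57.6°C.

57.6°C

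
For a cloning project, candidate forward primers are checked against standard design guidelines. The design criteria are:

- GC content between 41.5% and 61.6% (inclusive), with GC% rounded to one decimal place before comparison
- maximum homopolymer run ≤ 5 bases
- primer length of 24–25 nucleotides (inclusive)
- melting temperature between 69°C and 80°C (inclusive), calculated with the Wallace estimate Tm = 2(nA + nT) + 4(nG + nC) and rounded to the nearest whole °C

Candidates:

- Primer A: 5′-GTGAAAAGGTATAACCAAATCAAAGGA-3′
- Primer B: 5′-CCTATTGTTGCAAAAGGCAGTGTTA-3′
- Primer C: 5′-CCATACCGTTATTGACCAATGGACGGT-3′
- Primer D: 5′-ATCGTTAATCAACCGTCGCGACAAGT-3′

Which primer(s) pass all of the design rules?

Primer A (27 nt, A=14 T=4 G=6 C=3): GC 9/27 = 33.3%, outside 41.5–61.6% ✗; longest run = 4 ✓; length 27, outside 24–25 ✗; Tm = 2·18 + 4·9 = 72°C ✓ — fails.
Primer B (25 nt, A=7 T=8 G=6 C=4): GC 10/25 = 40.0%, outside 41.5–61.6% ✗; longest run = 4 ✓; length 25 ✓; Tm = 2·15 + 4·10 = 70°C ✓ — fails.
Primer C (27 nt, A=7 T=7 G=6 C=7): GC 13/27 = 48.1% ✓; longest run = 2 ✓; length 27, outside 24–25 ✗; Tm = 2·14 + 4·13 = 80°C ✓ — fails.
Primer D (26 nt, A=8 T=6 G=5 C=7): GC 12/26 = 46.2% ✓; longest run = 2 ✓; length 26, outside 24–25 ✗; Tm = 2·14 + 4·12 = 76°C ✓ — fails.

None of the candidates satisfy all criteria.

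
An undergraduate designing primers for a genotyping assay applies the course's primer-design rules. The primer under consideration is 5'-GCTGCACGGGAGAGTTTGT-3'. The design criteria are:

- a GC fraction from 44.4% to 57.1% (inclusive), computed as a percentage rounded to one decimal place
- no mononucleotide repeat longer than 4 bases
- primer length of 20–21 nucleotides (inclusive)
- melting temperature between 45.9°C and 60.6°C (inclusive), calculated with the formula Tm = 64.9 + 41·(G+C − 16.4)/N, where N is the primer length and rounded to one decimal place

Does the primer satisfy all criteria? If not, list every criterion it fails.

Base counts: A=3, T=5, G=8, C=3 (length 19).
GC content: GC 11/19 = 57.9%, outside 44.4–57.1% ✗
homopolymer run: longest run = 3 ✓
length: length 19, outside 20–21 ✗
Tm: Tm = 64.9 + 41·(11 − 16.4)/19 = 53.2°C ✓

Fails: GC content, length.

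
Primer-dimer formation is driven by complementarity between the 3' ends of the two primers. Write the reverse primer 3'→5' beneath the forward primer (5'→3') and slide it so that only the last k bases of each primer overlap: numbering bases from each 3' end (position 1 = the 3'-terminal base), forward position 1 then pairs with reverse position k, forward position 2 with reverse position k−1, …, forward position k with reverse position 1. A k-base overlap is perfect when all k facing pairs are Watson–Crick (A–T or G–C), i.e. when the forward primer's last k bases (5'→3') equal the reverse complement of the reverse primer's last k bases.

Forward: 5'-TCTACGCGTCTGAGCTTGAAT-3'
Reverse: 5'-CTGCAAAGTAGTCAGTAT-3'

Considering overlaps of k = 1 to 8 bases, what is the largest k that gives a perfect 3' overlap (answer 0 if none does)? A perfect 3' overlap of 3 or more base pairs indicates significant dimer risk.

Longest perfect overlap: 2 complementary base pairs; below the dimer-risk threshold (threshold 3).

Last 8 bases (5'→3') — forward …GCTTGAAT, reverse …GTCAGTAT.
Reverse complement of the reverse primer's last 8 bases: ATACTGAC; its first k bases are the reverse complement of the reverse primer's last k bases, so a perfect k-base overlap needs the forward primer's last k bases to equal them.
Comparing (forward last k vs required): k=1: T vs A ✗; k=2: AT vs AT ✓; k=3: AAT vs ATA ✗; k=4: GAAT vs ATAC ✗; k=5: TGAAT vs ATACT ✗; k=6: TTGAAT vs ATACTG ✗; k=7: CTTGAAT vs ATACTGA ✗; k=8: GCTTGAAT vs ATACTGAC ✗.
Only k = 2 is perfect, so the longest perfect 3' overlap is 2.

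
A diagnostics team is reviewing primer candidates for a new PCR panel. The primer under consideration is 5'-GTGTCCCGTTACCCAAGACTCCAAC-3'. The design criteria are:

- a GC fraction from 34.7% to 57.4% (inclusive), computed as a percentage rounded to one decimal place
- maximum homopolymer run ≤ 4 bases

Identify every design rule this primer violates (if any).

Base counts: A=6, T=5, G=4, C=10 (length 25).
GC content: GC 14/25 = 56.0% ✓
homopolymer run: longest run = 3 ✓

Meets all criteria.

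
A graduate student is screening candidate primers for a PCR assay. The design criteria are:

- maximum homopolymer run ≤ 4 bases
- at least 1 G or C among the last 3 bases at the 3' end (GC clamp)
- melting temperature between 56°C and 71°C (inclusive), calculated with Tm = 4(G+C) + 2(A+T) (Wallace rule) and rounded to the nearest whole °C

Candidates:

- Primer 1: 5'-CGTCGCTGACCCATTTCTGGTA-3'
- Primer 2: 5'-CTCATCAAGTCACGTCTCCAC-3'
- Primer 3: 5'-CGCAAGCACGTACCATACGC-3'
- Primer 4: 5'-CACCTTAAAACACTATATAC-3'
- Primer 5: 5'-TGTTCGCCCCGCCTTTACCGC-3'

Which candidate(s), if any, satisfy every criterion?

Primer 1, Primer 2, Primer 3 and Primer 5.

Primer 1 (22 nt, A=3 T=7 G=5 C=7): longest run = 3 ✓; 3' end GTA has 1 G/C ✓; Tm = 2·10 + 4·12 = 68°C ✓ — passes.
Primer 2 (21 nt, A=5 T=5 G=2 C=9): longest run = 2 ✓; 3' end CAC has 2 G/C ✓; Tm = 2·10 + 4·11 = 64°C ✓ — passes.
Primer 3 (20 nt, A=6 T=2 G=4 C=8): longest run = 2 ✓; 3' end CGC has 3 G/C ✓; Tm = 2·8 + 4·12 = 64°C ✓ — passes.
Primer 4 (20 nt, A=9 T=5 G=0 C=6): longest run = 4 ✓; 3' end TAC has 1 G/C ✓; Tm = 2·14 + 4·6 = 52°C, outside 56–71°C ✗ — fails.
Primer 5 (21 nt, A=1 T=6 G=4 C=10): longest run = 4 ✓; 3' end CGC has 3 G/C ✓; Tm = 2·7 + 4·14 = 70°C ✓ — passes.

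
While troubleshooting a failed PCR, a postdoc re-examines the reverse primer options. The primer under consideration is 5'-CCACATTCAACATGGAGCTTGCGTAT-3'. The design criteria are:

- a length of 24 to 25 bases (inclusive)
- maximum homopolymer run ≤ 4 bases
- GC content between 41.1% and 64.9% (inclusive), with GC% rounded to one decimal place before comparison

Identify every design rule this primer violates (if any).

Base counts: A=7, T=7, G=5, C=7 (length 26).
length: length 26, outside 24–25 ✗
homopolymer run: longest run = 2 ✓
GC content: GC 12/26 = 46.2% ✓

Fails: length.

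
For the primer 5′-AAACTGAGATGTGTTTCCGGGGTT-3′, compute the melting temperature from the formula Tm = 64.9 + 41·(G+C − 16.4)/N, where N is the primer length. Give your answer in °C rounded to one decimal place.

Base counts: A=5, T=8, G=8, C=3; G+C = 11, N = 24.
Tm = 64.9 + 41·(11 − 16.4)/24 = 64.9 + -221.40/24 = 55.7°C.

55.7°C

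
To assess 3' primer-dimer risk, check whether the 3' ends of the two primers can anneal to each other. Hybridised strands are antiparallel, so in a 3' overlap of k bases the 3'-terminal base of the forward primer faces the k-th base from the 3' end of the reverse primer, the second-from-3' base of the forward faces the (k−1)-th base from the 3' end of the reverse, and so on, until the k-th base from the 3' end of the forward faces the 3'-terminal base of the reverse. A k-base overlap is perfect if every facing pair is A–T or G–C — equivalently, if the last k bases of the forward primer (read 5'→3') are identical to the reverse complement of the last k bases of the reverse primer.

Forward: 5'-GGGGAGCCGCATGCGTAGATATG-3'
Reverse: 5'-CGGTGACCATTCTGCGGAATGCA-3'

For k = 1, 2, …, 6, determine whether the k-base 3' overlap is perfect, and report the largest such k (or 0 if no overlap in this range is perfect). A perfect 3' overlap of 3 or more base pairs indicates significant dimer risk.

Longest perfect overlap: 2 complementary base pairs; below the dimer-risk threshold (threshold 3).

Last 6 bases (5'→3') — forward …GATATG, reverse …AATGCA.
Reverse complement of the reverse primer's last 6 bases: TGCATT; its first k bases are the reverse complement of the reverse primer's last k bases, so a perfect k-base overlap needs the forward primer's last k bases to equal them.
Comparing (forward last k vs required): k=1: G vs T ✗; k=2: TG vs TG ✓; k=3: ATG vs TGC ✗; k=4: TATG vs TGCA ✗; k=5: ATATG vs TGCAT ✗; k=6: GATATG vs TGCATT ✗.
Only k = 2 is perfect, so the longest perfect 3' overlap is 2.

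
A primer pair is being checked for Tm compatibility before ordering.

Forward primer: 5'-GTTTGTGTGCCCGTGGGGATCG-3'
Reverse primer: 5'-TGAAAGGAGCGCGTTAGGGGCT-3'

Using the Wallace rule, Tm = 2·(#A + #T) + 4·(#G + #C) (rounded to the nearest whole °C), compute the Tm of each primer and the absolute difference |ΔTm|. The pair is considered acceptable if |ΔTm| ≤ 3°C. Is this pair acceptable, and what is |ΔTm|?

|ΔTm| = 2°C; the pair is acceptable.

Forward: A=1 T=7 G=10 C=4 → Tm = 2·8 + 4·14 = 72°C.
Reverse: A=5 T=4 G=10 C=3 → Tm = 2·9 + 4·13 = 70°C.
|ΔTm| = |72 − 70| = 2°C, ≤ 3°C.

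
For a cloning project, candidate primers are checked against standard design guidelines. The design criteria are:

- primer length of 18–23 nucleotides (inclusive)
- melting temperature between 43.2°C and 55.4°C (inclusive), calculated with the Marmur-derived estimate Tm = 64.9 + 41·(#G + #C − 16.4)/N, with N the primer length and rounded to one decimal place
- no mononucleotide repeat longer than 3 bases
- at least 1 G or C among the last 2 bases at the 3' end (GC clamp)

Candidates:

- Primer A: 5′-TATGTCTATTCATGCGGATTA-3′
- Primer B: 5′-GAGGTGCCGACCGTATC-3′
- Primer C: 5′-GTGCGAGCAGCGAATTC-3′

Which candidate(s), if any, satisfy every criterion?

None of the candidates satisfy all criteria.

Primer A (21 nt, A=5 T=9 G=4 C=3): length 21 ✓; Tm = 64.9 + 41·(7 − 16.4)/21 = 46.5°C ✓; longest run = 2 ✓; 3' end TA has 0 G/C, need ≥1 ✗ — fails.
Primer B (17 nt, A=3 T=3 G=6 C=5): length 17, outside 18–23 ✗; Tm = 64.9 + 41·(11 − 16.4)/17 = 51.9°C ✓; longest run = 2 ✓; 3' end TC has 1 G/C ✓ — fails.
Primer C (17 nt, A=4 T=3 G=6 C=4): length 17, outside 18–23 ✗; Tm = 64.9 + 41·(10 − 16.4)/17 = 49.5°C ✓; longest run = 2 ✓; 3' end TC has 1 G/C ✓ — fails.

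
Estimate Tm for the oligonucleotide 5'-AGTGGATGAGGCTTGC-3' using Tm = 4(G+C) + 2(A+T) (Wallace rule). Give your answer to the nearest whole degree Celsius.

50°C

Base counts: A=3, T=4, G=7, C=2 (length 16).
Tm = 2·(3+4) + 4·(7+2) = 2·7 + 4·9 = 14 + 36 = 50°C.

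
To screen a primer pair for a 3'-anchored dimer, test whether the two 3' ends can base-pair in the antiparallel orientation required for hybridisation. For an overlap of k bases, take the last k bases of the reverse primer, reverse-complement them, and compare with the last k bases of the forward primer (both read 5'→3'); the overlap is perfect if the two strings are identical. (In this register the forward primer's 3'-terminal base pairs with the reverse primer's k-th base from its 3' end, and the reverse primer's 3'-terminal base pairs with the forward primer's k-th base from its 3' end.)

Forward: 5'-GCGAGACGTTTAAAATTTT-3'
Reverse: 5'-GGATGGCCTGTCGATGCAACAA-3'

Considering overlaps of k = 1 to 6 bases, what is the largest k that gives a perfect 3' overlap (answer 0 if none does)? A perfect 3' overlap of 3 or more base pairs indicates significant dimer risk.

Longest perfect overlap: 2 complementary base pairs; below the dimer-risk threshold (threshold 3).

Last 6 bases (5'→3') — forward …AATTTT, reverse …CAACAA.
Reverse complement of the reverse primer's last 6 bases: TTGTTG; its first k bases are the reverse complement of the reverse primer's last k bases, so a perfect k-base overlap needs the forward primer's last k bases to equal them.
Comparing (forward last k vs required): k=1: T vs T ✓; k=2: TT vs TT ✓; k=3: TTT vs TTG ✗; k=4: TTTT vs TTGT ✗; k=5: ATTTT vs TTGTT ✗; k=6: AATTTT vs TTGTTG ✗.
Perfect overlaps at k = 1, 2; the largest is 2.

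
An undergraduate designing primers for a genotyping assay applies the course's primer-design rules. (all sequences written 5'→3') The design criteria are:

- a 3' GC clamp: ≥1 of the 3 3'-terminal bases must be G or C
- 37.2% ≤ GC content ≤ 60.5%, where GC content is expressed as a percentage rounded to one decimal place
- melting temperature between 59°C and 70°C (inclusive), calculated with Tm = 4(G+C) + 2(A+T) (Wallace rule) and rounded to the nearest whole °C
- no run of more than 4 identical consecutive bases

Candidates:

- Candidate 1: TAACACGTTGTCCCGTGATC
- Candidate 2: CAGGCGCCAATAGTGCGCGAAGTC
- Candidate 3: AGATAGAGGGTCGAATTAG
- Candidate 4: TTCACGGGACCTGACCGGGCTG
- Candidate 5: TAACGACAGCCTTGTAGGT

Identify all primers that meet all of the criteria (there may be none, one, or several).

Candidate 1 only.

Candidate 1 (20 nt, A=4 T=6 G=4 C=6): 3' end ATC has 1 G/C ✓; GC 10/20 = 50.0% ✓; Tm = 2·10 + 4·10 = 60°C ✓; longest run = 3 ✓ — passes.
Candidate 2 (24 nt, A=6 T=3 G=8 C=7): 3' end GTC has 2 G/C ✓; GC 15/24 = 62.5%, outside 37.2–60.5% ✗; Tm = 2·9 + 4·15 = 78°C, outside 59–70°C ✗; longest run = 2 ✓ — fails.
Candidate 3 (19 nt, A=7 T=4 G=7 C=1): 3' end TAG has 1 G/C ✓; GC 8/19 = 42.1% ✓; Tm = 2·11 + 4·8 = 54°C, outside 59–70°C ✗; longest run = 3 ✓ — fails.
Candidate 4 (22 nt, A=3 T=4 G=8 C=7): 3' end CTG has 2 G/C ✓; GC 15/22 = 68.2%, outside 37.2–60.5% ✗; Tm = 2·7 + 4·15 = 74°C, outside 59–70°C ✗; longest run = 3 ✓ — fails.
Candidate 5 (19 nt, A=5 T=5 G=5 C=4): 3' end GGT has 2 G/C ✓; GC 9/19 = 47.4% ✓; Tm = 2·10 + 4·9 = 56°C, outside 59–70°C ✗; longest run = 2 ✓ — fails.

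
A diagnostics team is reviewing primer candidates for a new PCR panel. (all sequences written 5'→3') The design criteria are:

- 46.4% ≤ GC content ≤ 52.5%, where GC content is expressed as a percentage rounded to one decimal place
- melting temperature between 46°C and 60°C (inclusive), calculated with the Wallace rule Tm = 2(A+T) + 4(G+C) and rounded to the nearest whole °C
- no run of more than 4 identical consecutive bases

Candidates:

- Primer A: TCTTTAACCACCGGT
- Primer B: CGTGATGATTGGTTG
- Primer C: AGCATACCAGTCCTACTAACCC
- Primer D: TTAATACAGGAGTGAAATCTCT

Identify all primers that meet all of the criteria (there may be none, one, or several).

None of the candidates satisfy all criteria.

Primer A (15 nt, A=3 T=5 G=2 C=5): GC 7/15 = 46.7% ✓; Tm = 2·8 + 4·7 = 44°C, outside 46–60°C ✗; longest run = 3 ✓ — fails.
Primer B (15 nt, A=2 T=6 G=6 C=1): GC 7/15 = 46.7% ✓; Tm = 2·8 + 4·7 = 44°C, outside 46–60°C ✗; longest run = 2 ✓ — fails.
Primer C (22 nt, A=7 T=4 G=2 C=9): GC 11/22 = 50.0% ✓; Tm = 2·11 + 4·11 = 66°C, outside 46–60°C ✗; longest run = 3 ✓ — fails.
Primer D (22 nt, A=8 T=7 G=4 C=3): GC 7/22 = 31.8%, outside 46.4–52.5% ✗; Tm = 2·15 + 4·7 = 58°C ✓; longest run = 3 ✓ — fails.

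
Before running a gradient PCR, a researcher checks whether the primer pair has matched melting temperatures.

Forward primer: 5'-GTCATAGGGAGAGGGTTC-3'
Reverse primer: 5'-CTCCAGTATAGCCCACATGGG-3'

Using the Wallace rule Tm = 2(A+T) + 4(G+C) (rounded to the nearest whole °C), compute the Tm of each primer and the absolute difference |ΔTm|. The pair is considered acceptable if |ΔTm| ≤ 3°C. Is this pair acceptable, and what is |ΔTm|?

|ΔTm| = 10°C; the pair is not acceptable.

Forward: A=4 T=4 G=8 C=2 → Tm = 2·8 + 4·10 = 56°C.
Reverse: A=5 T=4 G=5 C=7 → Tm = 2·9 + 4·12 = 66°C.
|ΔTm| = |56 − 66| = 10°C, > 3°C.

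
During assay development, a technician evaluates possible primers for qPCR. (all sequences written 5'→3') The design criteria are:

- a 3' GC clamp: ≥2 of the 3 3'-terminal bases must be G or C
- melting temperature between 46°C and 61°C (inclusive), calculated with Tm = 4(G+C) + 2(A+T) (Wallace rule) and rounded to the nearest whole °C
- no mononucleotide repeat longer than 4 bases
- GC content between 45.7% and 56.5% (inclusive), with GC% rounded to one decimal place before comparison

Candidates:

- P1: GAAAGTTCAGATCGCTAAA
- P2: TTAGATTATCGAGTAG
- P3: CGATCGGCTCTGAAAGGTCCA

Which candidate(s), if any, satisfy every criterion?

None of the candidates satisfy all criteria.

P1 (19 nt, A=8 T=4 G=4 C=3): 3' end AAA has 0 G/C, need ≥2 ✗; Tm = 2·12 + 4·7 = 52°C ✓; longest run = 3 ✓; GC 7/19 = 36.8%, outside 45.7–56.5% ✗ — fails.
P2 (16 nt, A=5 T=6 G=4 C=1): 3' end TAG has 1 G/C, need ≥2 ✗; Tm = 2·11 + 4·5 = 42°C, outside 46–61°C ✗; longest run = 2 ✓; GC 5/16 = 31.3%, outside 45.7–56.5% ✗ — fails.
P3 (21 nt, A=5 T=4 G=6 C=6): 3' end CCA has 2 G/C ✓; Tm = 2·9 + 4·12 = 66°C, outside 46–61°C ✗; longest run = 3 ✓; GC 12/21 = 57.1%, outside 45.7–56.5% ✗ — fails.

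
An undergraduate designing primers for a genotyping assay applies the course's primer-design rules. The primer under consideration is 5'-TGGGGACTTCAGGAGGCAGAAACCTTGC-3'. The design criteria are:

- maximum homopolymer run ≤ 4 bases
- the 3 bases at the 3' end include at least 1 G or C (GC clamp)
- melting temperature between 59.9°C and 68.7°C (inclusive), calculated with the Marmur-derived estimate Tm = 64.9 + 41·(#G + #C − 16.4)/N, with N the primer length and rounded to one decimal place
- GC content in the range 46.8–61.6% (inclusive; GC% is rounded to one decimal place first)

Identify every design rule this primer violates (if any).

Meets all criteria.

Base counts: A=7, T=5, G=10, C=6 (length 28).
homopolymer run: longest run = 4 ✓
GC clamp: 3' end TGC has 2 G/C ✓
Tm: Tm = 64.9 + 41·(16 − 16.4)/28 = 64.3°C ✓
GC content: GC 16/28 = 57.1% ✓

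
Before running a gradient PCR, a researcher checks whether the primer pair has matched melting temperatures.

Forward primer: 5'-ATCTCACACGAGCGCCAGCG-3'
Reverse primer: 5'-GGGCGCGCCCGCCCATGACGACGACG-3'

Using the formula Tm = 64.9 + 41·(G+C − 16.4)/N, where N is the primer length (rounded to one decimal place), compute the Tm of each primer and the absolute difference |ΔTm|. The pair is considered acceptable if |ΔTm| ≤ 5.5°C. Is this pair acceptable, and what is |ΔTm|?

|ΔTm| = 14.3°C; the pair is not acceptable.

Forward: G+C = 13, N = 20 → Tm = 64.9 + 41·(13 − 16.4)/20 = 57.9°C.
Reverse: G+C = 21, N = 26 → Tm = 64.9 + 41·(21 − 16.4)/26 = 72.2°C.
|ΔTm| = |57.9 − 72.2| = 14.3°C, > 5.5°C.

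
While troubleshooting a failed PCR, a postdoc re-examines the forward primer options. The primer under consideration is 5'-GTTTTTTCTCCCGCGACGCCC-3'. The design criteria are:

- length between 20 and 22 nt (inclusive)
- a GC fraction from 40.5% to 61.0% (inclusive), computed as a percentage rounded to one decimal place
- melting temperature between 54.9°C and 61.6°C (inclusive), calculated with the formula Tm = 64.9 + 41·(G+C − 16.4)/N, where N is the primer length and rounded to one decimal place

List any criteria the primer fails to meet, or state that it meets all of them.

Base counts: A=1, T=7, G=4, C=9 (length 21).
length: length 21 ✓
GC content: GC 13/21 = 61.9%, outside 40.5–61.0% ✗
Tm: Tm = 64.9 + 41·(13 − 16.4)/21 = 58.3°C ✓

Fails: GC content.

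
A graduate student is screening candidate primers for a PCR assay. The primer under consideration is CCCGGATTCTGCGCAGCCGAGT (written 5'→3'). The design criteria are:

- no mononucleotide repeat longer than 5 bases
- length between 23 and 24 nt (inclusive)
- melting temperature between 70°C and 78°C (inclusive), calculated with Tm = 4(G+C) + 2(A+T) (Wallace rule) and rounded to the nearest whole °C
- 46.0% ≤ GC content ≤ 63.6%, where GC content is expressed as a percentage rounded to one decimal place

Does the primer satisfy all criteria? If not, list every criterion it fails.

Fails: length, GC content.

Base counts: A=3, T=4, G=7, C=8 (length 22).
homopolymer run: longest run = 3 ✓
length: length 22, outside 23–24 ✗
Tm: Tm = 2·7 + 4·15 = 74°C ✓
GC content: GC 15/22 = 68.2%, outside 46.0–63.6% ✗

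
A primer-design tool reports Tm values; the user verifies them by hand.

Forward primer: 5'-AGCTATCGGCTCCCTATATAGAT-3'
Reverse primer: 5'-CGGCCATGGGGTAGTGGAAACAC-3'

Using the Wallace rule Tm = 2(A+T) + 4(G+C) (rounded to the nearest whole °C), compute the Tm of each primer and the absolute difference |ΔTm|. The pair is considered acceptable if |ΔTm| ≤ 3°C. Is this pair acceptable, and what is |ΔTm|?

Forward: A=6 T=7 G=4 C=6 → Tm = 2·13 + 4·10 = 66°C.
Reverse: A=6 T=3 G=9 C=5 → Tm = 2·9 + 4·14 = 74°C.
|ΔTm| = |66 − 74| = 8°C, > 3°C.

|ΔTm| = 8°C; the pair is not acceptable.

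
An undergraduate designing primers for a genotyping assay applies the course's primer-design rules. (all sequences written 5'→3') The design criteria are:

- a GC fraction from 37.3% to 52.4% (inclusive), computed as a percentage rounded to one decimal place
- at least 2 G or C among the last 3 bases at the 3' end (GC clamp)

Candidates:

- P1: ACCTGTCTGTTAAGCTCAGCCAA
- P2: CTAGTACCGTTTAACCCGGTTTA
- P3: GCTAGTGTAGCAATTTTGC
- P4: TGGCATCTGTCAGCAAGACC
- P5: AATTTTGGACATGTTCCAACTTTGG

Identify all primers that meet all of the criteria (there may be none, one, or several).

P1 (23 nt, A=6 T=6 G=4 C=7): GC 11/23 = 47.8% ✓; 3' end CAA has 1 G/C, need ≥2 ✗ — fails.
P2 (23 nt, A=5 T=8 G=4 C=6): GC 10/23 = 43.5% ✓; 3' end TTA has 0 G/C, need ≥2 ✗ — fails.
P3 (19 nt, A=4 T=7 G=5 C=3): GC 8/19 = 42.1% ✓; 3' end TGC has 2 G/C ✓ — passes.
P4 (20 nt, A=5 T=4 G=5 C=6): GC 11/20 = 55.0%, outside 37.3–52.4% ✗; 3' end ACC has 2 G/C ✓ — fails.
P5 (25 nt, A=6 T=10 G=5 C=4): GC 9/25 = 36.0%, outside 37.3–52.4% ✗; 3' end TGG has 2 G/C ✓ — fails.

P3 only.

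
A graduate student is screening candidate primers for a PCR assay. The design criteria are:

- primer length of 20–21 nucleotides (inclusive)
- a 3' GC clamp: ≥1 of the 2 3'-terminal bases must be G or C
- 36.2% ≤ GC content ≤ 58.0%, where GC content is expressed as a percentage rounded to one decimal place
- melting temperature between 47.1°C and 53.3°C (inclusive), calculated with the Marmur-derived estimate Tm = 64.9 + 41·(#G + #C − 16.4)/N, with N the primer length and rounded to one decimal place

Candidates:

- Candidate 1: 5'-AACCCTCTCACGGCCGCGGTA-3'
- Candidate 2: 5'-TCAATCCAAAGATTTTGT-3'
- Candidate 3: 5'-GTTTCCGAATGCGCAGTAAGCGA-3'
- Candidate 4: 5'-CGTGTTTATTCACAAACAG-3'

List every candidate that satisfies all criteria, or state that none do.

Candidate 1 (21 nt, A=4 T=3 G=5 C=9): length 21 ✓; 3' end TA has 0 G/C, need ≥1 ✗; GC 14/21 = 66.7%, outside 36.2–58.0% ✗; Tm = 64.9 + 41·(14 − 16.4)/21 = 60.2°C, outside 47.1–53.3°C ✗ — fails.
Candidate 2 (18 nt, A=6 T=7 G=2 C=3): length 18, outside 20–21 ✗; 3' end GT has 1 G/C ✓; GC 5/18 = 27.8%, outside 36.2–58.0% ✗; Tm = 64.9 + 41·(5 − 16.4)/18 = 38.9°C, outside 47.1–53.3°C ✗ — fails.
Candidate 3 (23 nt, A=6 T=5 G=7 C=5): length 23, outside 20–21 ✗; 3' end GA has 1 G/C ✓; GC 12/23 = 52.2% ✓; Tm = 64.9 + 41·(12 − 16.4)/23 = 57.1°C, outside 47.1–53.3°C ✗ — fails.
Candidate 4 (19 nt, A=6 T=6 G=3 C=4): length 19, outside 20–21 ✗; 3' end AG has 1 G/C ✓; GC 7/19 = 36.8% ✓; Tm = 64.9 + 41·(7 − 16.4)/19 = 44.6°C, outside 47.1–53.3°C ✗ — fails.

None of the candidates satisfy all criteria.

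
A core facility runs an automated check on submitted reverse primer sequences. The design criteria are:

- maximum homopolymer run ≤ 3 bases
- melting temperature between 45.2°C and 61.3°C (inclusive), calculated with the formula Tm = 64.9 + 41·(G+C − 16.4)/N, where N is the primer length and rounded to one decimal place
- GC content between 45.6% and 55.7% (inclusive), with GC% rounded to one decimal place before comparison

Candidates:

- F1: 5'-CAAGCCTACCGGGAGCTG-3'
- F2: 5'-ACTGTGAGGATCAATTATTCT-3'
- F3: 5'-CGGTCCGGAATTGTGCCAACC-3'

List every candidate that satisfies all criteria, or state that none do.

None of the candidates satisfy all criteria.

F1 (18 nt, A=4 T=2 G=6 C=6): longest run = 3 ✓; Tm = 64.9 + 41·(12 − 16.4)/18 = 54.9°C ✓; GC 12/18 = 66.7%, outside 45.6–55.7% ✗ — fails.
F2 (21 nt, A=6 T=8 G=4 C=3): longest run = 2 ✓; Tm = 64.9 + 41·(7 − 16.4)/21 = 46.5°C ✓; GC 7/21 = 33.3%, outside 45.6–55.7% ✗ — fails.
F3 (21 nt, A=4 T=4 G=6 C=7): longest run = 2 ✓; Tm = 64.9 + 41·(13 − 16.4)/21 = 58.3°C ✓; GC 13/21 = 61.9%, outside 45.6–55.7% ✗ — fails.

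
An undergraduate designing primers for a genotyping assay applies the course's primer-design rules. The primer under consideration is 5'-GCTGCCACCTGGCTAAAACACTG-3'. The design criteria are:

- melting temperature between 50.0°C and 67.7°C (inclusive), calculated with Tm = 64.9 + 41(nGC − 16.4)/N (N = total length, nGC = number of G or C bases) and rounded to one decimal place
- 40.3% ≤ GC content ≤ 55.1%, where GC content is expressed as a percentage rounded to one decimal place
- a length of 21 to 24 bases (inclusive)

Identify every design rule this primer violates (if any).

Base counts: A=6, T=4, G=5, C=8 (length 23).
Tm: Tm = 64.9 + 41·(13 − 16.4)/23 = 58.8°C ✓
GC content: GC 13/23 = 56.5%, outside 40.3–55.1% ✗
length: length 23 ✓

Fails: GC content.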